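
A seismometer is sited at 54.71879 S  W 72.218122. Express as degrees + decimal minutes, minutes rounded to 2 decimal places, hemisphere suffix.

Latitude: minutes = (54.718790 − 54) × 60 = 43.1274
Lon: fractional part 0.218122 → 13.0873 minutes

54° 43.13′ S, 72° 13.09′ W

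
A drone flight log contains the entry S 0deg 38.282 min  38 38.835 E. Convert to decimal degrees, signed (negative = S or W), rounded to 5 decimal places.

-0.63803, 38.64725

Latitude: 38.282′ = 0.638033°; total 0.638033
S → negative
Lon: 38.835′ = 0.647250°; total 38.647250
E ⇒ keep positive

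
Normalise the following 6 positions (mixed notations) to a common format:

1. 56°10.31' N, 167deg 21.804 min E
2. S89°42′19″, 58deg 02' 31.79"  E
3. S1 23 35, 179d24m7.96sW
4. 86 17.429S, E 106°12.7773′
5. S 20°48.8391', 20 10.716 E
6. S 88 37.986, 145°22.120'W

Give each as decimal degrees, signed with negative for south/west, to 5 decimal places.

1. 56.17183, 167.36340
2. -89.70528, 58.04216
3. -1.39306, -179.40221
4. -86.29048, 106.21296
5. -20.81399, 20.17860
6. -88.63310, -145.36867

Point 1:
  φ: 56 + 10.31/60 = 56.171833
  N → positive
  Longitude: 167 + 21.804/60 = 167.363400
  E ⇒ keep positive
Point 2:
  Latitude: 89 + 42/60 + 19/3600 = 89.705278
  S → negative
  Longitude: 58 + 2/60 + 31.79/3600 = 58.042164
  E → positive
Point 3:
  Latitude: 1 + 23/60 + 35/3600 = 1.393056
  S → negative
  λ: 24′ + 7.96″ = 24.13267′; 179 + 24.13267/60 = 179.402211
  W ⇒ negate
Point 4:
  φ: 86 + 17.429/60 = 86.290483
  S → negative
  Longitude: 106 + 12.7773/60 = 106.212955
  E ⇒ keep positive
Point 5:
  Latitude: 48.8391′ = 0.813985°; total 20.813985
  S ⇒ negate
  λ: 10.716′ = 0.178600°; total 20.178600
  E → positive
Point 6:
  Latitude: 88 + 37.986/60 = 88.633100
  hemisphere S, so the sign is −
  Lon: 145 + 22.12/60 = 145.368667
  hemisphere W, so the sign is −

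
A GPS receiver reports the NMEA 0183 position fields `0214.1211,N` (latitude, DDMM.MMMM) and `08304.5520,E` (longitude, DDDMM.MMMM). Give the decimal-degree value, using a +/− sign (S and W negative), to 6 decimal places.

2.235352, 83.075867

Lat: split at 2 digits → 02° and 14.1211′; 2 + 14.1211/60 = 2.2353517
N ⇒ keep positive
Lon: split at 3 digits → 083° and 4.552′; 83 + 4.552/60 = 83.0758667
E ⇒ keep positive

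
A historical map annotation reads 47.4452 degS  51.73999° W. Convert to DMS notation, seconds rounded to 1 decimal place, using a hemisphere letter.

47°26′42.7″ S, 51°44′24.0″ W

φ: 0.445200 × 60 = 26.71200′ → 26′, remainder × 60 = 42.720″
Lon: 0.739990° → 44.39940′; 0.39940 × 60 = 23.964″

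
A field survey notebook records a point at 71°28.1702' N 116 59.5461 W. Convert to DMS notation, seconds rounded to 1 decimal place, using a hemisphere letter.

71°28′10.2″ N, 116°59′32.8″ W

Latitude: fractional minutes 0.17020 × 60 = 10.212″
Longitude: 59.54610′ → 59′ and 0.54610 × 60 = 32.766″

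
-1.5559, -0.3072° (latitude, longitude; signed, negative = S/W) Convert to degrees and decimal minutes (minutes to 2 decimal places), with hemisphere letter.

Latitude is negative → S; |value| = 1.555900
Lat: minutes = (1.555900 − 1) × 60 = 33.3540
Longitude is negative → W; |value| = 0.307200
Longitude: minutes = (0.307200 − 0) × 60 = 18.4320

1° 33.35′ S, 0° 18.43′ W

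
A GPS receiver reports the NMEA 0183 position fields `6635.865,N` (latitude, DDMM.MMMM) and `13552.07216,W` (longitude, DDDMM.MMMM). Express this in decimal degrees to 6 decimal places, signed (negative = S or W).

66.597750, -135.867869

φ: degrees = first 2 digits = 66, minutes = 35.865; 66 + 35.865/60 = 66.5977500
N → positive
λ: split at 3 digits → 135° and 52.07216′; 135 + 52.07216/60 = 135.8678693
W → negative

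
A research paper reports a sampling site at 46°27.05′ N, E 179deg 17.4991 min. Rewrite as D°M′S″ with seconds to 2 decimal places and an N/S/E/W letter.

46°27′3.00″ N, 179°17′29.95″ E

Lat: fractional minutes 0.05000 × 60 = 3.0000″
Lon: fractional minutes 0.49910 × 60 = 29.9460″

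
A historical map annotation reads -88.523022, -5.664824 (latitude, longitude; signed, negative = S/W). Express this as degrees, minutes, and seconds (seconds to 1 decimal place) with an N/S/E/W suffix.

Latitude is negative → S; |value| = 88.523022
Lat: whole degrees 88; 31.38132′ → 31′ and 22.879″
Longitude is negative → W; |value| = 5.664824
λ: 0.664824° → 39.88944′; 0.88944 × 60 = 53.366″

88°31′22.9″ S, 5°39′53.4″ W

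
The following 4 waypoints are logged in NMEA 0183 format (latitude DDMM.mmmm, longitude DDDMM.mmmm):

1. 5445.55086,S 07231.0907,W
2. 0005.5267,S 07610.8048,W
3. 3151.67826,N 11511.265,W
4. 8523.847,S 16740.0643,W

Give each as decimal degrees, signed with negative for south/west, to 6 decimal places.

1. -54.759181, -72.518178
2. -0.092112, -76.180080
3. 31.861304, -115.187750
4. -85.397450, -167.667738

Point 1:
  Latitude: split at 2 digits → 54° and 45.55086′; 54 + 45.55086/60 = 54.7591810
  S ⇒ negate
  λ: degrees = first 3 digits = 72, minutes = 31.0907; 72 + 31.0907/60 = 72.5181783
  hemisphere W, so the sign is −
Point 2:
  Latitude: degrees = first 2 digits = 0, minutes = 5.5267; 0 + 5.5267/60 = 0.0921117
  S ⇒ negate
  λ: degrees = first 3 digits = 76, minutes = 10.8048; 76 + 10.8048/60 = 76.1800800
  W → negative
Point 3:
  φ: degrees = first 2 digits = 31, minutes = 51.67826; 31 + 51.67826/60 = 31.8613043
  N → positive
  λ: degrees = first 3 digits = 115, minutes = 11.265; 115 + 11.265/60 = 115.1877500
  W → negative
Point 4:
  φ: split at 2 digits → 85° and 23.847′; 85 + 23.847/60 = 85.3974500
  S → negative
  λ: degrees = first 3 digits = 167, minutes = 40.0643; 167 + 40.0643/60 = 167.6677383
  hemisphere W, so the sign is −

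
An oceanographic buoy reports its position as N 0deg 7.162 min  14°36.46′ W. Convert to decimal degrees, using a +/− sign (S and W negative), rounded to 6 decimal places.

Latitude: 7.162′ = 0.119367°; total 0.1193667
N ⇒ keep positive
Lon: 36.46′ = 0.607667°; total 14.6076667
hemisphere W, so the sign is −

0.119367, -14.607667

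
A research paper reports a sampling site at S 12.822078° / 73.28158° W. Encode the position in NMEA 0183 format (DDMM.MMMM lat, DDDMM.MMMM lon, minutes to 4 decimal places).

Latitude: fractional part 0.822078 → 49.324680 minutes
Longitude: 73° + 0.281580 × 60 = 73° 16.894800′

1249.3247,S / 07316.8948,W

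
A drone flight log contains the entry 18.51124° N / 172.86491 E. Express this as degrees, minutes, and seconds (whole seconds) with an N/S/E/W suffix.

18°30′40″ N, 172°51′54″ E

Latitude: whole degrees 18; 30.67440′ → 30′ and 40.46″
Lon: 0.864910° → 51.89460′; 0.89460 × 60 = 53.68″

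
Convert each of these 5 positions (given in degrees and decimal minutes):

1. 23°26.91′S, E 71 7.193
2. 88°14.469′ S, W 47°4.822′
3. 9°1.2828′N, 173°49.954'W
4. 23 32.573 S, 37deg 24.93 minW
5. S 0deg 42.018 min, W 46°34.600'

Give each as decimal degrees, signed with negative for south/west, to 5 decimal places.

1. -23.44850, 71.11988
2. -88.24115, -47.08037
3. 9.02138, -173.83257
4. -23.54288, -37.41550
5. -0.70030, -46.57667

Point 1:
  Lat: 26.91′ = 0.448500°; total 23.448500
  hemisphere S, so the sign is −
  Lon: 7.193′ = 0.119883°; total 71.119883
  E → positive
Point 2:
  φ: 14.469′ = 0.241150°; total 88.241150
  S ⇒ negate
  Longitude: 4.822′ = 0.080367°; total 47.080367
  W → negative
Point 3:
  Latitude: 1.2828′ = 0.021380°; total 9.021380
  N → positive
  Lon: 173 + 49.954/60 = 173.832567
  W → negative
Point 4:
  Lat: 32.573′ = 0.542883°; total 23.542883
  S → negative
  Lon: 24.93′ = 0.415500°; total 37.415500
  W ⇒ negate
Point 5:
  Lat: 42.018′ = 0.700300°; total 0.700300
  hemisphere S, so the sign is −
  Longitude: 34.6′ = 0.576667°; total 46.576667
  hemisphere W, so the sign is −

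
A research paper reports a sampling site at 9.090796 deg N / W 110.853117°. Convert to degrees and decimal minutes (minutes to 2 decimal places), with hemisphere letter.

9° 5.45′ N, 110° 51.19′ W

Lat: 9° + 0.090796 × 60 = 9° 5.4478′
Lon: 110° + 0.853117 × 60 = 110° 51.1870′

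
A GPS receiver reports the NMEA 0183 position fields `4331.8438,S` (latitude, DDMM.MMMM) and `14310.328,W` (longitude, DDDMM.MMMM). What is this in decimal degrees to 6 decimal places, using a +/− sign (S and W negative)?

Latitude: degrees = first 2 digits = 43, minutes = 31.8438; 43 + 31.8438/60 = 43.5307300
S ⇒ negate
Longitude: split at 3 digits → 143° and 10.328′; 143 + 10.328/60 = 143.1721333
W → negative

-43.530730, -143.172133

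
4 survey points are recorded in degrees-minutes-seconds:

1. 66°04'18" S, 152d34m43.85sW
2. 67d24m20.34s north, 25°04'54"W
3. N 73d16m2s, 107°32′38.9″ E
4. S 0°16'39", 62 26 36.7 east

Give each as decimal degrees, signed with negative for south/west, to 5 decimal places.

Point 1:
  Latitude: 66° + 4/60 + 18/3600 = 66 + 0.066667 + 0.005000 = 66.071667
  hemisphere S, so the sign is −
  λ: 34′ + 43.85″ = 34.73083′; 152 + 34.73083/60 = 152.578847
  W ⇒ negate
Point 2:
  Latitude: 24′ + 20.34″ = 24.33900′; 67 + 24.33900/60 = 67.405650
  N ⇒ keep positive
  Longitude: 25° + 4/60 + 54/3600 = 25 + 0.066667 + 0.015000 = 25.081667
  hemisphere W, so the sign is −
Point 3:
  φ: 16′ + 2″ = 16.03333′; 73 + 16.03333/60 = 73.267222
  N ⇒ keep positive
  λ: 107 + 32/60 + 38.9/3600 = 107.544139
  E ⇒ keep positive
Point 4:
  Lat: 0 + 16/60 + 39/3600 = 0.277500
  hemisphere S, so the sign is −
  Longitude: 26′ + 36.7″ = 26.61167′; 62 + 26.61167/60 = 62.443528
  E ⇒ keep positive

1. -66.07167, -152.57885
2. 67.40565, -25.08167
3. 73.26722, 107.54414
4. -0.27750, 62.44353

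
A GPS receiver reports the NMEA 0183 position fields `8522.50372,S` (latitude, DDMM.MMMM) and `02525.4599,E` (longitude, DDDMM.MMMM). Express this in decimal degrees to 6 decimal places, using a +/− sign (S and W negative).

-85.375062, 25.424332

φ: split at 2 digits → 85° and 22.50372′; 85 + 22.50372/60 = 85.3750620
hemisphere S, so the sign is −
λ: degrees = first 3 digits = 25, minutes = 25.4599; 25 + 25.4599/60 = 25.4243317
E ⇒ keep positive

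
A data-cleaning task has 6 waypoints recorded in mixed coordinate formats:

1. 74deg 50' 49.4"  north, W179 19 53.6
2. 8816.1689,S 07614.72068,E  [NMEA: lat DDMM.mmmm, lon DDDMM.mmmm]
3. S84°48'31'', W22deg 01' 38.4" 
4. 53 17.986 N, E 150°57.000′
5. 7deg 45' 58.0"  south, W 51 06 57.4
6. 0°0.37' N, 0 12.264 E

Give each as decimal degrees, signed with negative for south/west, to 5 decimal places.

1. 74.84706, -179.33156
2. -88.26948, 76.24534
3. -84.80861, -22.02733
4. 53.29977, 150.95000
5. -7.76611, -51.11594
6. 0.00617, 0.20440

Point 1:
  Lat: 74 + 50/60 + 49.4/3600 = 74.847056
  N ⇒ keep positive
  λ: 179 + 19/60 + 53.6/3600 = 179.331556
  W ⇒ negate
Point 2:
  Latitude: degrees = first 2 digits = 88, minutes = 16.1689; 88 + 16.1689/60 = 88.269482
  S → negative
  Lon: degrees = first 3 digits = 76, minutes = 14.72068; 76 + 14.72068/60 = 76.245345
  E → positive
Point 3:
  Latitude: 84 + 48/60 + 31/3600 = 84.808611
  S → negative
  Longitude: 22 + 1/60 + 38.4/3600 = 22.027333
  W ⇒ negate
Point 4:
  Lat: 53 + 17.986/60 = 53.299767
  N ⇒ keep positive
  Lon: 57′ = 0.950000°; total 150.950000
  E ⇒ keep positive
Point 5:
  Lat: 45′ + 58″ = 45.96667′; 7 + 45.96667/60 = 7.766111
  S → negative
  Longitude: 6′ + 57.4″ = 6.95667′; 51 + 6.95667/60 = 51.115944
  W → negative
Point 6:
  Lat: 0 + 0.37/60 = 0.006167
  N ⇒ keep positive
  Lon: 0 + 12.264/60 = 0.204400
  E ⇒ keep positive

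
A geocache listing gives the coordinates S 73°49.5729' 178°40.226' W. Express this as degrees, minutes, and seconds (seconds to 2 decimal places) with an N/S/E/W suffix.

Latitude: 49.57290′ → 49′ and 0.57290 × 60 = 34.3740″
λ: fractional minutes 0.22600 × 60 = 13.5600″

73°49′34.37″ S, 178°40′13.56″ W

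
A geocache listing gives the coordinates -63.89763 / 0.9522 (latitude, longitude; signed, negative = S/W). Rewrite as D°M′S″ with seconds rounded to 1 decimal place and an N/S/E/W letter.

63°53′51.5″ S, 0°57′7.9″ E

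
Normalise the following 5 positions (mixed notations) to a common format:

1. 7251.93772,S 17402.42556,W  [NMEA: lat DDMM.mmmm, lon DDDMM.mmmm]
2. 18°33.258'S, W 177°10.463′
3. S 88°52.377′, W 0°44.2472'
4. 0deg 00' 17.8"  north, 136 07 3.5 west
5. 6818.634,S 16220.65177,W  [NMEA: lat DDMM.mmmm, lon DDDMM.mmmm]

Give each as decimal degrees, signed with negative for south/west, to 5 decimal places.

1. -72.86563, -174.04043
2. -18.55430, -177.17438
3. -88.87295, -0.73745
4. 0.00494, -136.11764
5. -68.31057, -162.34420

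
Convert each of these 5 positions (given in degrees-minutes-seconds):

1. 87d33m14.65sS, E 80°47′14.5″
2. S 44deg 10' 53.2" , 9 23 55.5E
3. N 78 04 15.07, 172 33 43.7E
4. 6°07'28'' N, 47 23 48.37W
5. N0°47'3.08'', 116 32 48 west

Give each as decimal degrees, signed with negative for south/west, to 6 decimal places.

1. -87.554069, 80.787361
2. -44.181444, 9.398750
3. 78.070853, 172.562139
4. 6.124444, -47.396769
5. 0.784189, -116.546667

Point 1:
  Latitude: 33′ + 14.65″ = 33.24417′; 87 + 33.24417/60 = 87.5540694
  S → negative
  Lon: 80 + 47/60 + 14.5/3600 = 80.7873611
  E → positive
Point 2:
  Latitude: 44° + 10/60 + 53.2/3600 = 44 + 0.166667 + 0.014778 = 44.1814444
  hemisphere S, so the sign is −
  λ: 9° + 23/60 + 55.5/3600 = 9 + 0.383333 + 0.015417 = 9.3987500
  E → positive
Point 3:
  Lat: 78 + 4/60 + 15.07/3600 = 78.0708528
  N → positive
  λ: 172 + 33/60 + 43.7/3600 = 172.5621389
  E ⇒ keep positive
Point 4:
  Lat: 7′ + 28″ = 7.46667′; 6 + 7.46667/60 = 6.1244444
  N ⇒ keep positive
  Lon: 47° + 23/60 + 48.37/3600 = 47 + 0.383333 + 0.013436 = 47.3967694
  W → negative
Point 5:
  Lat: 0 + 47/60 + 3.08/3600 = 0.7841889
  N ⇒ keep positive
  λ: 116° + 32/60 + 48/3600 = 116 + 0.533333 + 0.013333 = 116.5466667
  W ⇒ negate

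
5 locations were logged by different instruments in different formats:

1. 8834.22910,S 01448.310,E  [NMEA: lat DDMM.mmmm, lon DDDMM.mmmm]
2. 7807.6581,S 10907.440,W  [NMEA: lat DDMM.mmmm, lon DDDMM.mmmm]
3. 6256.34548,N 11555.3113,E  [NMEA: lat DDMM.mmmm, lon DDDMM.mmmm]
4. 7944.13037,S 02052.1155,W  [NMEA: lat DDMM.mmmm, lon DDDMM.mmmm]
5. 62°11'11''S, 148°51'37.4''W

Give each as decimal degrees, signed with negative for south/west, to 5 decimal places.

Point 1:
  Latitude: split at 2 digits → 88° and 34.2291′; 88 + 34.2291/60 = 88.570485
  S → negative
  Longitude: degrees = first 3 digits = 14, minutes = 48.31; 14 + 48.31/60 = 14.805167
  E ⇒ keep positive
Point 2:
  φ: split at 2 digits → 78° and 7.6581′; 78 + 7.6581/60 = 78.127635
  hemisphere S, so the sign is −
  Lon: split at 3 digits → 109° and 7.44′; 109 + 7.44/60 = 109.124000
  W → negative
Point 3:
  φ: split at 2 digits → 62° and 56.34548′; 62 + 56.34548/60 = 62.939091
  N → positive
  Longitude: split at 3 digits → 115° and 55.3113′; 115 + 55.3113/60 = 115.921855
  E ⇒ keep positive
Point 4:
  φ: degrees = first 2 digits = 79, minutes = 44.13037; 79 + 44.13037/60 = 79.735506
  hemisphere S, so the sign is −
  Lon: split at 3 digits → 020° and 52.1155′; 20 + 52.1155/60 = 20.868592
  hemisphere W, so the sign is −
Point 5:
  Latitude: 11′ + 11″ = 11.18333′; 62 + 11.18333/60 = 62.186389
  S ⇒ negate
  Lon: 148 + 51/60 + 37.4/3600 = 148.860389
  W ⇒ negate

1. -88.57049, 14.80517
2. -78.12764, -109.12400
3. 62.93909, 115.92186
4. -79.73551, -20.86859
5. -62.18639, -148.86039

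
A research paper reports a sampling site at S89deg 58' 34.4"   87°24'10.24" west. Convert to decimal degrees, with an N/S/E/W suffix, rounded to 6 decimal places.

89.976222° S, 87.402844° W

φ: 58′ + 34.4″ = 58.57333′; 89 + 58.57333/60 = 89.9762222
Longitude: 87 + 24/60 + 10.24/3600 = 87.4028444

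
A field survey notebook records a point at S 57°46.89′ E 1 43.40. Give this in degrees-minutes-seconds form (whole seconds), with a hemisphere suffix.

57°46′53″ S, 1°43′24″ E

Lat: 46.89000′ → 46′ and 0.89000 × 60 = 53.40″
Lon: fractional minutes 0.40000 × 60 = 24.00″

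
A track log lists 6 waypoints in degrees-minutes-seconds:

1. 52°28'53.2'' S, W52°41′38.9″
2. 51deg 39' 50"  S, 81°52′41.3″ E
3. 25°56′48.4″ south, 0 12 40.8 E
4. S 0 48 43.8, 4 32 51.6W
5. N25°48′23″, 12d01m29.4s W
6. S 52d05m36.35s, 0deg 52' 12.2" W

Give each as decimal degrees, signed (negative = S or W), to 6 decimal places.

Point 1:
  Latitude: 52° + 28/60 + 53.2/3600 = 52 + 0.466667 + 0.014778 = 52.4814444
  S ⇒ negate
  Lon: 52 + 41/60 + 38.9/3600 = 52.6941389
  W → negative
Point 2:
  φ: 51° + 39/60 + 50/3600 = 51 + 0.650000 + 0.013889 = 51.6638889
  hemisphere S, so the sign is −
  Longitude: 81° + 52/60 + 41.3/3600 = 81 + 0.866667 + 0.011472 = 81.8781389
  E ⇒ keep positive
Point 3:
  φ: 25° + 56/60 + 48.4/3600 = 25 + 0.933333 + 0.013444 = 25.9467778
  S → negative
  λ: 0° + 12/60 + 40.8/3600 = 0 + 0.200000 + 0.011333 = 0.2113333
  E ⇒ keep positive
Point 4:
  Latitude: 48′ + 43.8″ = 48.73000′; 0 + 48.73000/60 = 0.8121667
  S ⇒ negate
  λ: 4 + 32/60 + 51.6/3600 = 4.5476667
  W ⇒ negate
Point 5:
  Latitude: 48′ + 23″ = 48.38333′; 25 + 48.38333/60 = 25.8063889
  N ⇒ keep positive
  Longitude: 12° + 1/60 + 29.4/3600 = 12 + 0.016667 + 0.008167 = 12.0248333
  W → negative
Point 6:
  Lat: 52 + 5/60 + 36.35/3600 = 52.0934306
  S ⇒ negate
  Lon: 52′ + 12.2″ = 52.20333′; 0 + 52.20333/60 = 0.8700556
  W ⇒ negate

1. -52.481444, -52.694139
2. -51.663889, 81.878139
3. -25.946778, 0.211333
4. -0.812167, -4.547667
5. 25.806389, -12.024833
6. -52.093431, -0.870056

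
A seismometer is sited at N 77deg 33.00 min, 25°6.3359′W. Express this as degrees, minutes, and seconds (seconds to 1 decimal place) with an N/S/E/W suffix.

77°33′0.0″ N, 25°06′20.2″ W

Lat: fractional minutes 0.00000 × 60 = 0.000″
Longitude: fractional minutes 0.33590 × 60 = 20.154″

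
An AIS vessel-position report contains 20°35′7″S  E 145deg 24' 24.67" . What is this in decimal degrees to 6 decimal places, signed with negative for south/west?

-20.585278, 145.406853

Lat: 35′ + 7″ = 35.11667′; 20 + 35.11667/60 = 20.5852778
hemisphere S, so the sign is −
λ: 24′ + 24.67″ = 24.41117′; 145 + 24.41117/60 = 145.4068528
E → positive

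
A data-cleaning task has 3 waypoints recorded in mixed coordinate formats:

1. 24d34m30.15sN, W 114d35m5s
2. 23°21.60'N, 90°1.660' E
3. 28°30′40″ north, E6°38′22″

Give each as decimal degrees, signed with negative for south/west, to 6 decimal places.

Point 1:
  Latitude: 34′ + 30.15″ = 34.50250′; 24 + 34.50250/60 = 24.5750417
  N → positive
  Longitude: 35′ + 5″ = 35.08333′; 114 + 35.08333/60 = 114.5847222
  W ⇒ negate
Point 2:
  Lat: 21.6′ = 0.360000°; total 23.3600000
  N ⇒ keep positive
  Lon: 90 + 1.66/60 = 90.0276667
  E ⇒ keep positive
Point 3:
  Lat: 30′ + 40″ = 30.66667′; 28 + 30.66667/60 = 28.5111111
  N ⇒ keep positive
  Lon: 6° + 38/60 + 22/3600 = 6 + 0.633333 + 0.006111 = 6.6394444
  E ⇒ keep positive

1. 24.575042, -114.584722
2. 23.360000, 90.027667
3. 28.511111, 6.639444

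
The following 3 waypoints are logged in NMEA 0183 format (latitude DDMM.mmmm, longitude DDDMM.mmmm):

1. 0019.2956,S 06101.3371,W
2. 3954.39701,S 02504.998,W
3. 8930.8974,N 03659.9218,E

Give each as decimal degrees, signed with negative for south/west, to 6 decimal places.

1. -0.321593, -61.022285
2. -39.906617, -25.083300
3. 89.514957, 36.998697

Point 1:
  Latitude: split at 2 digits → 00° and 19.2956′; 0 + 19.2956/60 = 0.3215933
  S → negative
  Longitude: split at 3 digits → 061° and 1.3371′; 61 + 1.3371/60 = 61.0222850
  W → negative
Point 2:
  φ: degrees = first 2 digits = 39, minutes = 54.39701; 39 + 54.39701/60 = 39.9066168
  hemisphere S, so the sign is −
  Lon: degrees = first 3 digits = 25, minutes = 4.998; 25 + 4.998/60 = 25.0833000
  hemisphere W, so the sign is −
Point 3:
  Lat: degrees = first 2 digits = 89, minutes = 30.8974; 89 + 30.8974/60 = 89.5149567
  N ⇒ keep positive
  λ: split at 3 digits → 036° and 59.9218′; 36 + 59.9218/60 = 36.9986967
  E ⇒ keep positive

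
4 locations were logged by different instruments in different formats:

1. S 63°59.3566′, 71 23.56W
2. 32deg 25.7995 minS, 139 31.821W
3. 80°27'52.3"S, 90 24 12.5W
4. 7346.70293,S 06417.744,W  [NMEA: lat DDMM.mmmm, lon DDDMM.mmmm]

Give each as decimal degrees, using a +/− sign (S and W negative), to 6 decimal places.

Point 1:
  Latitude: 59.3566′ = 0.989277°; total 63.9892767
  hemisphere S, so the sign is −
  λ: 23.56′ = 0.392667°; total 71.3926667
  W ⇒ negate
Point 2:
  φ: 32 + 25.7995/60 = 32.4299917
  S ⇒ negate
  λ: 139 + 31.821/60 = 139.5303500
  W → negative
Point 3:
  Latitude: 80 + 27/60 + 52.3/3600 = 80.4645278
  S ⇒ negate
  λ: 90 + 24/60 + 12.5/3600 = 90.4034722
  W ⇒ negate
Point 4:
  Latitude: split at 2 digits → 73° and 46.70293′; 73 + 46.70293/60 = 73.7783822
  hemisphere S, so the sign is −
  Longitude: degrees = first 3 digits = 64, minutes = 17.744; 64 + 17.744/60 = 64.2957333
  W → negative

1. -63.989277, -71.392667
2. -32.429992, -139.530350
3. -80.464528, -90.403472
4. -73.778382, -64.295733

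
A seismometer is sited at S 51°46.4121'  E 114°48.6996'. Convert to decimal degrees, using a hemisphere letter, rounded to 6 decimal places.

51.773535° S, 114.811660° E

Lat: 51 + 46.4121/60 = 51.7735350
λ: 114 + 48.6996/60 = 114.8116600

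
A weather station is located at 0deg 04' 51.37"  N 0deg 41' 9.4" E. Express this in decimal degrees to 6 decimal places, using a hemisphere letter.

0.080936° N, 0.685944° E

Latitude: 0 + 4/60 + 51.37/3600 = 0.0809361
Longitude: 41′ + 9.4″ = 41.15667′; 0 + 41.15667/60 = 0.6859444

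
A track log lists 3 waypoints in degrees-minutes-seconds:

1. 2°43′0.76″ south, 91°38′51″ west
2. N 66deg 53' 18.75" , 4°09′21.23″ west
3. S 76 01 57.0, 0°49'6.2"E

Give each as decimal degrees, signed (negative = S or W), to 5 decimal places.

Point 1:
  Latitude: 43′ + 0.76″ = 43.01267′; 2 + 43.01267/60 = 2.716878
  hemisphere S, so the sign is −
  Lon: 38′ + 51″ = 38.85000′; 91 + 38.85000/60 = 91.647500
  W → negative
Point 2:
  φ: 66 + 53/60 + 18.75/3600 = 66.888542
  N → positive
  λ: 9′ + 21.23″ = 9.35383′; 4 + 9.35383/60 = 4.155897
  W → negative
Point 3:
  Lat: 1′ + 57″ = 1.95000′; 76 + 1.95000/60 = 76.032500
  hemisphere S, so the sign is −
  λ: 0 + 49/60 + 6.2/3600 = 0.818389
  E ⇒ keep positive

1. -2.71688, -91.64750
2. 66.88854, -4.15590
3. -76.03250, 0.81839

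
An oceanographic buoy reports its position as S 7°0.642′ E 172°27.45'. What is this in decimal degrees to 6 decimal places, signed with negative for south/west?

Lat: 0.642′ = 0.010700°; total 7.0107000
S ⇒ negate
Longitude: 27.45′ = 0.457500°; total 172.4575000
E ⇒ keep positive

-7.010700, 172.457500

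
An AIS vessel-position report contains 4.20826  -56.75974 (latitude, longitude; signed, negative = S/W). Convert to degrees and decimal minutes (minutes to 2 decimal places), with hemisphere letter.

φ: minutes = (4.208260 − 4) × 60 = 12.4956
Longitude is negative → W; |value| = 56.759740
Longitude: fractional part 0.759740 → 45.5844 minutes

4° 12.50′ N, 56° 45.58′ W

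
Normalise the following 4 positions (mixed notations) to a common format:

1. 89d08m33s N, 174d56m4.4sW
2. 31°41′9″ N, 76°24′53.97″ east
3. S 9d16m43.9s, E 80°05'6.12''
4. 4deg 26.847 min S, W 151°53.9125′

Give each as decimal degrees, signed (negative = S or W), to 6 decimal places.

1. 89.142500, -174.934556
2. 31.685833, 76.414992
3. -9.278861, 80.085033
4. -4.447450, -151.898542

Point 1:
  φ: 8′ + 33″ = 8.55000′; 89 + 8.55000/60 = 89.1425000
  N ⇒ keep positive
  Longitude: 56′ + 4.4″ = 56.07333′; 174 + 56.07333/60 = 174.9345556
  W ⇒ negate
Point 2:
  Latitude: 41′ + 9″ = 41.15000′; 31 + 41.15000/60 = 31.6858333
  N → positive
  Lon: 24′ + 53.97″ = 24.89950′; 76 + 24.89950/60 = 76.4149917
  E ⇒ keep positive
Point 3:
  φ: 16′ + 43.9″ = 16.73167′; 9 + 16.73167/60 = 9.2788611
  S ⇒ negate
  λ: 80 + 5/60 + 6.12/3600 = 80.0850333
  E → positive
Point 4:
  Latitude: 4 + 26.847/60 = 4.4474500
  hemisphere S, so the sign is −
  Lon: 53.9125′ = 0.898542°; total 151.8985417
  W → negative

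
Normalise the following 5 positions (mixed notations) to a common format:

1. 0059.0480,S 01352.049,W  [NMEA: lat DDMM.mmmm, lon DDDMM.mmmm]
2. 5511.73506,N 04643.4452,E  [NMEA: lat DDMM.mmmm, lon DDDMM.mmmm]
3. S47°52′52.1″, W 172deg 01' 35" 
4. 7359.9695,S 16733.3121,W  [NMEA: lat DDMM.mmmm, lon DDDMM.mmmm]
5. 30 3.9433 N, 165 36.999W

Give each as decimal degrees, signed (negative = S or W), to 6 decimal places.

Point 1:
  Latitude: split at 2 digits → 00° and 59.048′; 0 + 59.048/60 = 0.9841333
  hemisphere S, so the sign is −
  λ: degrees = first 3 digits = 13, minutes = 52.049; 13 + 52.049/60 = 13.8674833
  W → negative
Point 2:
  Latitude: split at 2 digits → 55° and 11.73506′; 55 + 11.73506/60 = 55.1955843
  N → positive
  Lon: degrees = first 3 digits = 46, minutes = 43.4452; 46 + 43.4452/60 = 46.7240867
  E ⇒ keep positive
Point 3:
  Lat: 52′ + 52.1″ = 52.86833′; 47 + 52.86833/60 = 47.8811389
  hemisphere S, so the sign is −
  Lon: 1′ + 35″ = 1.58333′; 172 + 1.58333/60 = 172.0263889
  hemisphere W, so the sign is −
Point 4:
  φ: split at 2 digits → 73° and 59.9695′; 73 + 59.9695/60 = 73.9994917
  hemisphere S, so the sign is −
  Lon: split at 3 digits → 167° and 33.3121′; 167 + 33.3121/60 = 167.5552017
  hemisphere W, so the sign is −
Point 5:
  Lat: 30 + 3.9433/60 = 30.0657217
  N ⇒ keep positive
  λ: 36.999′ = 0.616650°; total 165.6166500
  hemisphere W, so the sign is −

1. -0.984133, -13.867483
2. 55.195584, 46.724087
3. -47.881139, -172.026389
4. -73.999492, -167.555202
5. 30.065722, -165.616650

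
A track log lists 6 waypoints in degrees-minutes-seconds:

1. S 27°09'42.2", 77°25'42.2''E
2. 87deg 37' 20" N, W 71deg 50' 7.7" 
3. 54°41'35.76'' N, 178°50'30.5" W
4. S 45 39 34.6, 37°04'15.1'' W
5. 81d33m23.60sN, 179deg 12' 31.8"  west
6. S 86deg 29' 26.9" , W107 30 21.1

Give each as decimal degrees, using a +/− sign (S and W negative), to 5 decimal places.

1. -27.16172, 77.42839
2. 87.62222, -71.83547
3. 54.69327, -178.84181
4. -45.65961, -37.07086
5. 81.55656, -179.20883
6. -86.49081, -107.50586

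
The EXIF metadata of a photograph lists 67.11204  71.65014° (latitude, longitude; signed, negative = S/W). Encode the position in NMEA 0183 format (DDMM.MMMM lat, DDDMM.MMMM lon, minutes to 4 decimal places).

φ: minutes = (67.112040 − 67) × 60 = 6.722400
Lon: fractional part 0.650140 → 39.008400 minutes

6706.7224,N / 07139.0084,E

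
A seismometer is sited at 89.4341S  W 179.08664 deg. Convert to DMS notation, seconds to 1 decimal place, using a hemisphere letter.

φ: whole degrees 89; 26.04600′ → 26′ and 2.760″
λ: 0.086640 × 60 = 5.19840′ → 5′, remainder × 60 = 11.904″

89°26′2.8″ S, 179°05′11.9″ W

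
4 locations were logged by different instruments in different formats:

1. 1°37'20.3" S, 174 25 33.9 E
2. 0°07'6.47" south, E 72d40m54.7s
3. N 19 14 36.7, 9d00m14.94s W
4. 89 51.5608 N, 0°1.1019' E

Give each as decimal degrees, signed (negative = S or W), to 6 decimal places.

1. -1.622306, 174.426083
2. -0.118464, 72.681861
3. 19.243528, -9.004150
4. 89.859347, 0.018365

Point 1:
  Latitude: 37′ + 20.3″ = 37.33833′; 1 + 37.33833/60 = 1.6223056
  hemisphere S, so the sign is −
  Longitude: 174° + 25/60 + 33.9/3600 = 174 + 0.416667 + 0.009417 = 174.4260833
  E ⇒ keep positive
Point 2:
  Latitude: 0 + 7/60 + 6.47/3600 = 0.1184639
  hemisphere S, so the sign is −
  Lon: 40′ + 54.7″ = 40.91167′; 72 + 40.91167/60 = 72.6818611
  E → positive
Point 3:
  φ: 19° + 14/60 + 36.7/3600 = 19 + 0.233333 + 0.010194 = 19.2435278
  N ⇒ keep positive
  Lon: 0′ + 14.94″ = 0.24900′; 9 + 0.24900/60 = 9.0041500
  hemisphere W, so the sign is −
Point 4:
  Latitude: 89 + 51.5608/60 = 89.8593467
  N → positive
  λ: 1.1019′ = 0.018365°; total 0.0183650
  E → positive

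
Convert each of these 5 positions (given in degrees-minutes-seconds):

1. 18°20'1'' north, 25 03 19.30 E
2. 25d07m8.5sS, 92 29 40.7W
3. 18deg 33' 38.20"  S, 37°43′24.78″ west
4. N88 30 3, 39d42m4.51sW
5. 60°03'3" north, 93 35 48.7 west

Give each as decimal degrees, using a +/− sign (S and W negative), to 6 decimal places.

1. 18.333611, 25.055361
2. -25.119028, -92.494639
3. -18.560611, -37.723550
4. 88.500833, -39.701253
5. 60.050833, -93.596861

Point 1:
  φ: 18 + 20/60 + 1/3600 = 18.3336111
  N → positive
  Longitude: 25 + 3/60 + 19.3/3600 = 25.0553611
  E ⇒ keep positive
Point 2:
  Latitude: 25 + 7/60 + 8.5/3600 = 25.1190278
  S → negative
  Longitude: 92° + 29/60 + 40.7/3600 = 92 + 0.483333 + 0.011306 = 92.4946389
  W ⇒ negate
Point 3:
  φ: 18 + 33/60 + 38.2/3600 = 18.5606111
  S ⇒ negate
  Lon: 37 + 43/60 + 24.78/3600 = 37.7235500
  hemisphere W, so the sign is −
Point 4:
  Lat: 88 + 30/60 + 3/3600 = 88.5008333
  N ⇒ keep positive
  Longitude: 42′ + 4.51″ = 42.07517′; 39 + 42.07517/60 = 39.7012528
  W ⇒ negate
Point 5:
  Latitude: 60° + 3/60 + 3/3600 = 60 + 0.050000 + 0.000833 = 60.0508333
  N ⇒ keep positive
  λ: 93 + 35/60 + 48.7/3600 = 93.5968611
  hemisphere W, so the sign is −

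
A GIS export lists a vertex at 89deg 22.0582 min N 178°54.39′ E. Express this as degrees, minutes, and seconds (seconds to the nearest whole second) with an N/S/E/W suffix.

Latitude: fractional minutes 0.05820 × 60 = 3.49″
λ: fractional minutes 0.39000 × 60 = 23.40″

89°22′3″ N, 178°54′23″ E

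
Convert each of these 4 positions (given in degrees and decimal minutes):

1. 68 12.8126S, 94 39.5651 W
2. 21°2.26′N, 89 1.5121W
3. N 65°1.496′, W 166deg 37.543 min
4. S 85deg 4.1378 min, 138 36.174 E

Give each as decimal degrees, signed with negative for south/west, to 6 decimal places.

Point 1:
  Lat: 68 + 12.8126/60 = 68.2135433
  S → negative
  Longitude: 39.5651′ = 0.659418°; total 94.6594183
  W → negative
Point 2:
  Latitude: 2.26′ = 0.037667°; total 21.0376667
  N → positive
  Lon: 1.5121′ = 0.025202°; total 89.0252017
  hemisphere W, so the sign is −
Point 3:
  Latitude: 65 + 1.496/60 = 65.0249333
  N ⇒ keep positive
  Longitude: 37.543′ = 0.625717°; total 166.6257167
  W ⇒ negate
Point 4:
  Lat: 85 + 4.1378/60 = 85.0689633
  S ⇒ negate
  Lon: 36.174′ = 0.602900°; total 138.6029000
  E ⇒ keep positive

1. -68.213543, -94.659418
2. 21.037667, -89.025202
3. 65.024933, -166.625717
4. -85.068963, 138.602900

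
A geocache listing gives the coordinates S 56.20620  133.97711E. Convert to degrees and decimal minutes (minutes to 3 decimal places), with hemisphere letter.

56° 12.372′ S, 133° 58.627′ E

φ: fractional part 0.206200 → 12.37200 minutes
λ: minutes = (133.977110 − 133) × 60 = 58.62660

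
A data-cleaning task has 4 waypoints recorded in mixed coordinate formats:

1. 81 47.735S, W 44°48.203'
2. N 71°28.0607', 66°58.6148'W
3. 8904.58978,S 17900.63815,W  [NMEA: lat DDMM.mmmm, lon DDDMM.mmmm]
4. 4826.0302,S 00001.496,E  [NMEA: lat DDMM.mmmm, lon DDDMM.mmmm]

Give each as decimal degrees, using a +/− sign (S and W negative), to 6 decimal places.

1. -81.795583, -44.803383
2. 71.467678, -66.976913
3. -89.076496, -179.010636
4. -48.433837, 0.024933

Point 1:
  φ: 81 + 47.735/60 = 81.7955833
  S → negative
  Lon: 48.203′ = 0.803383°; total 44.8033833
  hemisphere W, so the sign is −
Point 2:
  Lat: 71 + 28.0607/60 = 71.4676783
  N ⇒ keep positive
  λ: 58.6148′ = 0.976913°; total 66.9769133
  W ⇒ negate
Point 3:
  Lat: split at 2 digits → 89° and 4.58978′; 89 + 4.58978/60 = 89.0764963
  S ⇒ negate
  Lon: degrees = first 3 digits = 179, minutes = 0.63815; 179 + 0.63815/60 = 179.0106358
  W ⇒ negate
Point 4:
  Lat: split at 2 digits → 48° and 26.0302′; 48 + 26.0302/60 = 48.4338367
  S ⇒ negate
  Longitude: degrees = first 3 digits = 0, minutes = 1.496; 0 + 1.496/60 = 0.0249333
  E ⇒ keep positive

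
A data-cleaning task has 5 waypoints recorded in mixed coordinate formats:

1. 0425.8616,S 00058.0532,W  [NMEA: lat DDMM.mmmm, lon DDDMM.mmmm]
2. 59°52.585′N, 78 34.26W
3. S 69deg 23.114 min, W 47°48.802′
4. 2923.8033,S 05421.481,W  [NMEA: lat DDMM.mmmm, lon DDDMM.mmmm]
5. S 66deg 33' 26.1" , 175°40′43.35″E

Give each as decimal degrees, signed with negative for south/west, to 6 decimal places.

1. -4.431027, -0.967553
2. 59.876417, -78.571000
3. -69.385233, -47.813367
4. -29.396722, -54.358017
5. -66.557250, 175.678708

Point 1:
  φ: degrees = first 2 digits = 4, minutes = 25.8616; 4 + 25.8616/60 = 4.4310267
  hemisphere S, so the sign is −
  λ: split at 3 digits → 000° and 58.0532′; 0 + 58.0532/60 = 0.9675533
  W ⇒ negate
Point 2:
  φ: 52.585′ = 0.876417°; total 59.8764167
  N ⇒ keep positive
  Longitude: 34.26′ = 0.571000°; total 78.5710000
  hemisphere W, so the sign is −
Point 3:
  Lat: 69 + 23.114/60 = 69.3852333
  S → negative
  Longitude: 48.802′ = 0.813367°; total 47.8133667
  hemisphere W, so the sign is −
Point 4:
  Latitude: split at 2 digits → 29° and 23.8033′; 29 + 23.8033/60 = 29.3967217
  hemisphere S, so the sign is −
  λ: split at 3 digits → 054° and 21.481′; 54 + 21.481/60 = 54.3580167
  W → negative
Point 5:
  φ: 33′ + 26.1″ = 33.43500′; 66 + 33.43500/60 = 66.5572500
  S ⇒ negate
  Lon: 175° + 40/60 + 43.35/3600 = 175 + 0.666667 + 0.012042 = 175.6787083
  E ⇒ keep positive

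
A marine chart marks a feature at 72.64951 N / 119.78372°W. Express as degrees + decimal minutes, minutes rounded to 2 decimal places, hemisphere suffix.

Lat: 72° + 0.649510 × 60 = 72° 38.9706′
λ: minutes = (119.783720 − 119) × 60 = 47.0232

72° 38.97′ N, 119° 47.02′ W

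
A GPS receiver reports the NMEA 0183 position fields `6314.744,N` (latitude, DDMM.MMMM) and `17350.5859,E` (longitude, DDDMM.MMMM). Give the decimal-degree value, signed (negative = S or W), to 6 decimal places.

63.245733, 173.843098

Lat: split at 2 digits → 63° and 14.744′; 63 + 14.744/60 = 63.2457333
N ⇒ keep positive
Longitude: degrees = first 3 digits = 173, minutes = 50.5859; 173 + 50.5859/60 = 173.8430983
E → positive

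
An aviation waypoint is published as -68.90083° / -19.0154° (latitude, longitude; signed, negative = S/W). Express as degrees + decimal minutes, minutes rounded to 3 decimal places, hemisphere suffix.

Latitude is negative → S; |value| = 68.900830
φ: minutes = (68.900830 − 68) × 60 = 54.04980
Longitude is negative → W; |value| = 19.015400
Longitude: minutes = (19.015400 − 19) × 60 = 0.92400

68° 54.050′ S, 19° 0.924′ W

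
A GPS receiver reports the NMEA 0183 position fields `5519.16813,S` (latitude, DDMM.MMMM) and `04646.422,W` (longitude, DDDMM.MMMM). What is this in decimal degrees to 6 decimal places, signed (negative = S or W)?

-55.319469, -46.773700

Lat: split at 2 digits → 55° and 19.16813′; 55 + 19.16813/60 = 55.3194688
S → negative
Lon: degrees = first 3 digits = 46, minutes = 46.422; 46 + 46.422/60 = 46.7737000
W → negative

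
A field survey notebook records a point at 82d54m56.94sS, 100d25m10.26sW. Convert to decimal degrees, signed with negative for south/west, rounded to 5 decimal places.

-82.91582, -100.41952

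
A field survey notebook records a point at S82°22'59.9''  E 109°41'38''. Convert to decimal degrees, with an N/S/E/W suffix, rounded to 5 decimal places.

82.38331° S, 109.69389° E

Latitude: 82° + 22/60 + 59.9/3600 = 82 + 0.366667 + 0.016639 = 82.383306
Longitude: 109° + 41/60 + 38/3600 = 109 + 0.683333 + 0.010556 = 109.693889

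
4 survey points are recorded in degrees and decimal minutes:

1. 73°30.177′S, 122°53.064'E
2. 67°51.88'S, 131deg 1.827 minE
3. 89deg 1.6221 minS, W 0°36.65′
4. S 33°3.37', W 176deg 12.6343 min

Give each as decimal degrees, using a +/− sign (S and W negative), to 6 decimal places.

Point 1:
  Lat: 73 + 30.177/60 = 73.5029500
  S ⇒ negate
  Lon: 122 + 53.064/60 = 122.8844000
  E → positive
Point 2:
  Latitude: 67 + 51.88/60 = 67.8646667
  S ⇒ negate
  Lon: 1.827′ = 0.030450°; total 131.0304500
  E → positive
Point 3:
  Latitude: 1.6221′ = 0.027035°; total 89.0270350
  S ⇒ negate
  Lon: 36.65′ = 0.610833°; total 0.6108333
  W → negative
Point 4:
  φ: 3.37′ = 0.056167°; total 33.0561667
  S → negative
  Longitude: 12.6343′ = 0.210572°; total 176.2105717
  W → negative

1. -73.502950, 122.884400
2. -67.864667, 131.030450
3. -89.027035, -0.610833
4. -33.056167, -176.210572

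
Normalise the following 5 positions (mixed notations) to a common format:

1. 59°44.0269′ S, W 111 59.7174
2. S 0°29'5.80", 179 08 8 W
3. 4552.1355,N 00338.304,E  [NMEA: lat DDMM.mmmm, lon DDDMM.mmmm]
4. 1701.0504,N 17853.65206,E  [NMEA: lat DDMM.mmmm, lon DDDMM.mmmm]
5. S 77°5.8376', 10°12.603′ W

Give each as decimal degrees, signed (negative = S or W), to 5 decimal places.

Point 1:
  φ: 44.0269′ = 0.733782°; total 59.733782
  S → negative
  Longitude: 111 + 59.7174/60 = 111.995290
  hemisphere W, so the sign is −
Point 2:
  φ: 29′ + 5.8″ = 29.09667′; 0 + 29.09667/60 = 0.484944
  S ⇒ negate
  Lon: 179° + 8/60 + 8/3600 = 179 + 0.133333 + 0.002222 = 179.135556
  W → negative
Point 3:
  Lat: split at 2 digits → 45° and 52.1355′; 45 + 52.1355/60 = 45.868925
  N → positive
  λ: split at 3 digits → 003° and 38.304′; 3 + 38.304/60 = 3.638400
  E ⇒ keep positive
Point 4:
  Lat: degrees = first 2 digits = 17, minutes = 1.0504; 17 + 1.0504/60 = 17.017507
  N → positive
  Lon: degrees = first 3 digits = 178, minutes = 53.65206; 178 + 53.65206/60 = 178.894201
  E ⇒ keep positive
Point 5:
  φ: 77 + 5.8376/60 = 77.097293
  S ⇒ negate
  Lon: 10 + 12.603/60 = 10.210050
  hemisphere W, so the sign is −

1. -59.73378, -111.99529
2. -0.48494, -179.13556
3. 45.86893, 3.63840
4. 17.01751, 178.89420
5. -77.09729, -10.21005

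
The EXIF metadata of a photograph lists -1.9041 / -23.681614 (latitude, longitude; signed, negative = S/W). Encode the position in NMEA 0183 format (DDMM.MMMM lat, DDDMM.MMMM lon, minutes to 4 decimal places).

Latitude is negative → S; |value| = 1.904100
Latitude: 1° + 0.904100 × 60 = 1° 54.246000′
Longitude is negative → W; |value| = 23.681614
Lon: minutes = (23.681614 − 23) × 60 = 40.896840

0154.2460,S / 02340.8968,W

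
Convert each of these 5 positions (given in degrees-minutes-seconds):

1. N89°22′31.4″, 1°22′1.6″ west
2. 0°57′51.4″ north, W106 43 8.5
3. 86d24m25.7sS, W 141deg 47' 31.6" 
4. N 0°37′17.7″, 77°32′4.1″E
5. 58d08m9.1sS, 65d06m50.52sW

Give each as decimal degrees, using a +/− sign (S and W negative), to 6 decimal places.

1. 89.375389, -1.367111
2. 0.964278, -106.719028
3. -86.407139, -141.792111
4. 0.621583, 77.534472
5. -58.135861, -65.114033

Point 1:
  Latitude: 89° + 22/60 + 31.4/3600 = 89 + 0.366667 + 0.008722 = 89.3753889
  N → positive
  Longitude: 1 + 22/60 + 1.6/3600 = 1.3671111
  hemisphere W, so the sign is −
Point 2:
  Latitude: 57′ + 51.4″ = 57.85667′; 0 + 57.85667/60 = 0.9642778
  N → positive
  Lon: 106 + 43/60 + 8.5/3600 = 106.7190278
  W ⇒ negate
Point 3:
  Lat: 86° + 24/60 + 25.7/3600 = 86 + 0.400000 + 0.007139 = 86.4071389
  S → negative
  λ: 47′ + 31.6″ = 47.52667′; 141 + 47.52667/60 = 141.7921111
  W → negative
Point 4:
  Latitude: 0 + 37/60 + 17.7/3600 = 0.6215833
  N ⇒ keep positive
  λ: 77° + 32/60 + 4.1/3600 = 77 + 0.533333 + 0.001139 = 77.5344722
  E → positive
Point 5:
  Latitude: 8′ + 9.1″ = 8.15167′; 58 + 8.15167/60 = 58.1358611
  S → negative
  λ: 65 + 6/60 + 50.52/3600 = 65.1140333
  W ⇒ negate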